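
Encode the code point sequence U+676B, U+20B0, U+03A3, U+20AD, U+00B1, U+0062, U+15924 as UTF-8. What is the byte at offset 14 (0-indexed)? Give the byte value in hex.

0xF0

U+676B → 3-byte form E6 9D AB at offsets 0–2.
U+20B0 → 3-byte form E2 82 B0 at offsets 3–5.
U+03A3 → 2-byte form CE A3 at offsets 6–7.
U+20AD → 3-byte form E2 82 AD at offsets 8–10.
U+00B1 → 2-byte form C2 B1 at offsets 11–12.
U+0062 → 1-byte form 62 at offsets 13–13.
U+15924 → 4-byte form F0 95 A4 A4 at offsets 14–17.
Offset 14 falls in char 7's range; it's byte 1 of F0 95 A4 A4 = 0xF0.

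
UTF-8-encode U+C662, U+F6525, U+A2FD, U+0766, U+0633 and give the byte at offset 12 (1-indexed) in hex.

1-indexed offset 12 is 0-indexed offset 11.
U+C662 → 3-byte form EC 99 A2 at offsets 0–2.
U+F6525 → 4-byte form F3 B6 94 A5 at offsets 3–6.
U+A2FD → 3-byte form EA 8B BD at offsets 7–9.
U+0766 → 2-byte form DD A6 at offsets 10–11.
Offset 11 falls in char 4's range; it's byte 2 of DD A6 = 0xA6.

0xA6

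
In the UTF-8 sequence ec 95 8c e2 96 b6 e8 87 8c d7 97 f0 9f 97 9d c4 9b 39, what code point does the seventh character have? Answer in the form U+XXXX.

Offset 0: leading byte 0xEC = 11101100 → 3-byte char #1 = EC 95 8C.
Offset 3: leading byte 0xE2 = 11100010 → 3-byte char #2 = E2 96 B6.
Offset 6: leading byte 0xE8 = 11101000 → 3-byte char #3 = E8 87 8C.
Offset 9: leading byte 0xD7 = 11010111 → 2-byte char #4 = D7 97.
Offset 11: leading byte 0xF0 = 11110000 → 4-byte char #5 = F0 9F 97 9D.
Offset 15: leading byte 0xC4 = 11000100 → 2-byte char #6 = C4 9B.
Offset 17: leading byte 0x39 = 00111001 → 1-byte char #7 = 39.
Leading byte 0x39 = 00111001 matches 0xxxxxxx → 1-byte sequence.
Byte 1: 0x39 = 00111001, payload 0111001 (7 bits).
Concatenate: 0111001 = 0x39 (7 bits → U+0039).

U+0039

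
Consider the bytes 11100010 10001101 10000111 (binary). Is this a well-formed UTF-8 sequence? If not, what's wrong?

valid

Leading byte 0xE2 = 11100010 → 3-byte form.
Continuation bytes 0x8D=10001101, 0x87=10000111 all match 10xxxxxx.
Decoded value 0x2347 is ≥ 0x800 (shortest form) and not a surrogate.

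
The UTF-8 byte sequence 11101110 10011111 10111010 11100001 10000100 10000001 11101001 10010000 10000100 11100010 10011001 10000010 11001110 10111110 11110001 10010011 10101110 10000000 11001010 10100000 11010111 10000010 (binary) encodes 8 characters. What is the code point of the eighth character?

Offset 0: leading byte 0xEE = 11101110 → 3-byte char #1 = EE 9F BA.
Offset 3: leading byte 0xE1 = 11100001 → 3-byte char #2 = E1 84 81.
Offset 6: leading byte 0xE9 = 11101001 → 3-byte char #3 = E9 90 84.
Offset 9: leading byte 0xE2 = 11100010 → 3-byte char #4 = E2 99 82.
Offset 12: leading byte 0xCE = 11001110 → 2-byte char #5 = CE BE.
Offset 14: leading byte 0xF1 = 11110001 → 4-byte char #6 = F1 93 AE 80.
Offset 18: leading byte 0xCA = 11001010 → 2-byte char #7 = CA A0.
Offset 20: leading byte 0xD7 = 11010111 → 2-byte char #8 = D7 82.
Leading byte 0xD7 = 11010111 matches 110xxxxx → 2-byte sequence.
Byte 1: 0xD7 = 11010111, payload 10111 (5 bits).
Byte 2: 0x82 = 10000010 (10xxxxxx ✓), payload 000010.
Concatenate: 10111000010 = 0x5C2 (11 bits → U+05C2).

U+05C2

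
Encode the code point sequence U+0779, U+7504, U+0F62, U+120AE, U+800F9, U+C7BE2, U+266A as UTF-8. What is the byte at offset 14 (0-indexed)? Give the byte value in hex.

0x83

U+0779 → 2-byte form DD B9 at offsets 0–1.
U+7504 → 3-byte form E7 94 84 at offsets 2–4.
U+0F62 → 3-byte form E0 BD A2 at offsets 5–7.
U+120AE → 4-byte form F0 92 82 AE at offsets 8–11.
U+800F9 → 4-byte form F2 80 83 B9 at offsets 12–15.
Offset 14 falls in char 5's range; it's byte 3 of F2 80 83 B9 = 0x83.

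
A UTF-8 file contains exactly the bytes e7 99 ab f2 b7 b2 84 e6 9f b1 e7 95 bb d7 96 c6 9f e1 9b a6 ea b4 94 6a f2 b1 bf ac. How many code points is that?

Byte at offset 0: 0xE7 = 11100111 → 3-byte char (#1). Advance 3.
Byte at offset 3: 0xF2 = 11110010 → 4-byte char (#2). Advance 4.
Byte at offset 7: 0xE6 = 11100110 → 3-byte char (#3). Advance 3.
Byte at offset 10: 0xE7 = 11100111 → 3-byte char (#4). Advance 3.
Byte at offset 13: 0xD7 = 11010111 → 2-byte char (#5). Advance 2.
Byte at offset 15: 0xC6 = 11000110 → 2-byte char (#6). Advance 2.
Byte at offset 17: 0xE1 = 11100001 → 3-byte char (#7). Advance 3.
Byte at offset 20: 0xEA = 11101010 → 3-byte char (#8). Advance 3.
Byte at offset 23: 0x6A = 01101010 → 1-byte char (#9). Advance 1.
Byte at offset 24: 0xF2 = 11110010 → 4-byte char (#10). Advance 4.
Reached end at offset 28 after 10 code points.

10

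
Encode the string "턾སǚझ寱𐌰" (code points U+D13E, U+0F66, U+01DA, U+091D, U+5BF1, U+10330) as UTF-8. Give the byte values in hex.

ED 84 BE E0 BD A6 C7 9A E0 A4 9D E5 AF B1 F0 90 8C B0

U+D13E: 3-byte form → ED 84 BE.
U+0F66: 3-byte form → E0 BD A6.
U+01DA: 2-byte form → C7 9A.
U+091D: 3-byte form → E0 A4 9D.
U+5BF1: 3-byte form → E5 AF B1.
U+10330: 4-byte form → F0 90 8C B0.
Concatenated (18 bytes): ED 84 BE E0 BD A6 C7 9A E0 A4 9D E5 AF B1 F0 90 8C B0.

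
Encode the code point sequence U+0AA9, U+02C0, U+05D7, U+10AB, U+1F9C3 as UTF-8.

U+0AA9: 3-byte form → E0 AA A9.
U+02C0: 2-byte form → CB 80.
U+05D7: 2-byte form → D7 97.
U+10AB: 3-byte form → E1 82 AB.
U+1F9C3: 4-byte form → F0 9F A7 83.
Concatenated (14 bytes): E0 AA A9 CB 80 D7 97 E1 82 AB F0 9F A7 83.

E0 AA A9 CB 80 D7 97 E1 82 AB F0 9F A7 83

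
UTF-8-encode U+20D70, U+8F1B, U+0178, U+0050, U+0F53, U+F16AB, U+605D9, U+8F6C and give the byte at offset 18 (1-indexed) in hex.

0xF1

1-indexed offset 18 is 0-indexed offset 17.
U+20D70 → 4-byte form F0 A0 B5 B0 at offsets 0–3.
U+8F1B → 3-byte form E8 BC 9B at offsets 4–6.
U+0178 → 2-byte form C5 B8 at offsets 7–8.
U+0050 → 1-byte form 50 at offsets 9–9.
U+0F53 → 3-byte form E0 BD 93 at offsets 10–12.
U+F16AB → 4-byte form F3 B1 9A AB at offsets 13–16.
U+605D9 → 4-byte form F1 A0 97 99 at offsets 17–20.
Offset 17 falls in char 7's range; it's byte 1 of F1 A0 97 99 = 0xF1.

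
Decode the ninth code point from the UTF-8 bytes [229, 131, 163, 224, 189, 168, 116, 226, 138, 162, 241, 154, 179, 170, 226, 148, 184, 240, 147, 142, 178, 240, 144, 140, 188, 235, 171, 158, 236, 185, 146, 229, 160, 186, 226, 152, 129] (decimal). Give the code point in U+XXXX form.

Offset 0: leading byte 0xE5 = 11100101 → 3-byte char #1 = E5 83 A3.
Offset 3: leading byte 0xE0 = 11100000 → 3-byte char #2 = E0 BD A8.
Offset 6: leading byte 0x74 = 01110100 → 1-byte char #3 = 74.
Offset 7: leading byte 0xE2 = 11100010 → 3-byte char #4 = E2 8A A2.
Offset 10: leading byte 0xF1 = 11110001 → 4-byte char #5 = F1 9A B3 AA.
Offset 14: leading byte 0xE2 = 11100010 → 3-byte char #6 = E2 94 B8.
Offset 17: leading byte 0xF0 = 11110000 → 4-byte char #7 = F0 93 8E B2.
Offset 21: leading byte 0xF0 = 11110000 → 4-byte char #8 = F0 90 8C BC.
Offset 25: leading byte 0xEB = 11101011 → 3-byte char #9 = EB AB 9E.
Leading byte 0xEB = 11101011 matches 1110xxxx → 3-byte sequence.
Byte 1: 0xEB = 11101011, payload 1011 (4 bits).
Byte 2: 0xAB = 10101011 (10xxxxxx ✓), payload 101011.
Byte 3: 0x9E = 10011110 (10xxxxxx ✓), payload 011110.
Concatenate: 1011101011011110 = 0xBADE (16 bits → U+BADE).

U+BADE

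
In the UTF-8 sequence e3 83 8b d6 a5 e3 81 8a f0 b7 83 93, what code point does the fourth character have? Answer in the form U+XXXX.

U+370D3

Offset 0: leading byte 0xE3 = 11100011 → 3-byte char #1 = E3 83 8B.
Offset 3: leading byte 0xD6 = 11010110 → 2-byte char #2 = D6 A5.
Offset 5: leading byte 0xE3 = 11100011 → 3-byte char #3 = E3 81 8A.
Offset 8: leading byte 0xF0 = 11110000 → 4-byte char #4 = F0 B7 83 93.
Leading byte 0xF0 = 11110000 matches 11110xxx → 4-byte sequence.
Byte 1: 0xF0 = 11110000, payload 000 (3 bits).
Byte 2: 0xB7 = 10110111 (10xxxxxx ✓), payload 110111.
Byte 3: 0x83 = 10000011 (10xxxxxx ✓), payload 000011.
Byte 4: 0x93 = 10010011 (10xxxxxx ✓), payload 010011.
Concatenate: 000110111000011010011 = 0x370D3 (21 bits → U+370D3).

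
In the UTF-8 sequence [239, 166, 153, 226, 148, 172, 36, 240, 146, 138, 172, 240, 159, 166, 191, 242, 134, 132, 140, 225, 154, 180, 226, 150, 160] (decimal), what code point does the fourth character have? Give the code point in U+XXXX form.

U+122AC

Offset 0: leading byte 0xEF = 11101111 → 3-byte char #1 = EF A6 99.
Offset 3: leading byte 0xE2 = 11100010 → 3-byte char #2 = E2 94 AC.
Offset 6: leading byte 0x24 = 00100100 → 1-byte char #3 = 24.
Offset 7: leading byte 0xF0 = 11110000 → 4-byte char #4 = F0 92 8A AC.
Leading byte 0xF0 = 11110000 matches 11110xxx → 4-byte sequence.
Byte 1: 0xF0 = 11110000, payload 000 (3 bits).
Byte 2: 0x92 = 10010010 (10xxxxxx ✓), payload 010010.
Byte 3: 0x8A = 10001010 (10xxxxxx ✓), payload 001010.
Byte 4: 0xAC = 10101100 (10xxxxxx ✓), payload 101100.
Concatenate: 000010010001010101100 = 0x122AC (21 bits → U+122AC).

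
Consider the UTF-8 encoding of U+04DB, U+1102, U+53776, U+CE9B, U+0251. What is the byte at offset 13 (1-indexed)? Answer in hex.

0xC9

1-indexed offset 13 is 0-indexed offset 12.
U+04DB → 2-byte form D3 9B at offsets 0–1.
U+1102 → 3-byte form E1 84 82 at offsets 2–4.
U+53776 → 4-byte form F1 93 9D B6 at offsets 5–8.
U+CE9B → 3-byte form EC BA 9B at offsets 9–11.
U+0251 → 2-byte form C9 91 at offsets 12–13.
Offset 12 falls in char 5's range; it's byte 1 of C9 91 = 0xC9.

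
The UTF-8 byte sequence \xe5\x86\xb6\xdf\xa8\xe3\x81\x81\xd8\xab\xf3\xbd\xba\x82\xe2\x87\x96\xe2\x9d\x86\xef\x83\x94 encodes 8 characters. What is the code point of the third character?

Offset 0: leading byte 0xE5 = 11100101 → 3-byte char #1 = E5 86 B6.
Offset 3: leading byte 0xDF = 11011111 → 2-byte char #2 = DF A8.
Offset 5: leading byte 0xE3 = 11100011 → 3-byte char #3 = E3 81 81.
Leading byte 0xE3 = 11100011 matches 1110xxxx → 3-byte sequence.
Byte 1: 0xE3 = 11100011, payload 0011 (4 bits).
Byte 2: 0x81 = 10000001 (10xxxxxx ✓), payload 000001.
Byte 3: 0x81 = 10000001 (10xxxxxx ✓), payload 000001.
Concatenate: 0011000001000001 = 0x3041 (16 bits → U+3041).

U+3041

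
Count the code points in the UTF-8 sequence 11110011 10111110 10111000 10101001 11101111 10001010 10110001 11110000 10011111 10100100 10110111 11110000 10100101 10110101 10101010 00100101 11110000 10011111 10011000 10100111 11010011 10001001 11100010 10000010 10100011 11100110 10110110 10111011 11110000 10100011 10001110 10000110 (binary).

Byte at offset 0: 0xF3 = 11110011 → 4-byte char (#1). Advance 4.
Byte at offset 4: 0xEF = 11101111 → 3-byte char (#2). Advance 3.
Byte at offset 7: 0xF0 = 11110000 → 4-byte char (#3). Advance 4.
Byte at offset 11: 0xF0 = 11110000 → 4-byte char (#4). Advance 4.
Byte at offset 15: 0x25 = 00100101 → 1-byte char (#5). Advance 1.
Byte at offset 16: 0xF0 = 11110000 → 4-byte char (#6). Advance 4.
Byte at offset 20: 0xD3 = 11010011 → 2-byte char (#7). Advance 2.
Byte at offset 22: 0xE2 = 11100010 → 3-byte char (#8). Advance 3.
Byte at offset 25: 0xE6 = 11100110 → 3-byte char (#9). Advance 3.
Byte at offset 28: 0xF0 = 11110000 → 4-byte char (#10). Advance 4.
Reached end at offset 32 after 10 code points.

10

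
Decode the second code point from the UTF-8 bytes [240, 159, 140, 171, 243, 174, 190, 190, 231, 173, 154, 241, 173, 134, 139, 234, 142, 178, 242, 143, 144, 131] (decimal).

Offset 0: leading byte 0xF0 = 11110000 → 4-byte char #1 = F0 9F 8C AB.
Offset 4: leading byte 0xF3 = 11110011 → 4-byte char #2 = F3 AE BE BE.
Leading byte 0xF3 = 11110011 matches 11110xxx → 4-byte sequence.
Byte 1: 0xF3 = 11110011, payload 011 (3 bits).
Byte 2: 0xAE = 10101110 (10xxxxxx ✓), payload 101110.
Byte 3: 0xBE = 10111110 (10xxxxxx ✓), payload 111110.
Byte 4: 0xBE = 10111110 (10xxxxxx ✓), payload 111110.
Concatenate: 011101110111110111110 = 0xEEFBE (21 bits → U+EEFBE).

U+EEFBE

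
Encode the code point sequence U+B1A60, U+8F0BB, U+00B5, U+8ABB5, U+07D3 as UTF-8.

F2 B1 A9 A0 F2 8F 82 BB C2 B5 F2 8A AE B5 DF 93

U+B1A60: 4-byte form → F2 B1 A9 A0.
U+8F0BB: 4-byte form → F2 8F 82 BB.
U+00B5: 2-byte form → C2 B5.
U+8ABB5: 4-byte form → F2 8A AE B5.
U+07D3: 2-byte form → DF 93.
Concatenated (16 bytes): F2 B1 A9 A0 F2 8F 82 BB C2 B5 F2 8A AE B5 DF 93.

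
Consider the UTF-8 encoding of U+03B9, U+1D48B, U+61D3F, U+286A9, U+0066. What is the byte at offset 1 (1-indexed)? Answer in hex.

0xCE

1-indexed offset 1 is 0-indexed offset 0.
U+03B9 → 2-byte form CE B9 at offsets 0–1.
Offset 0 falls in char 1's range; it's byte 1 of CE B9 = 0xCE.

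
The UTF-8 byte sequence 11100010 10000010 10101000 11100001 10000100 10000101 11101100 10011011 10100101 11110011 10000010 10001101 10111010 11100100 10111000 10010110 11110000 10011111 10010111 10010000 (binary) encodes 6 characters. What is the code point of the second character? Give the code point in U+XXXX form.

Offset 0: leading byte 0xE2 = 11100010 → 3-byte char #1 = E2 82 A8.
Offset 3: leading byte 0xE1 = 11100001 → 3-byte char #2 = E1 84 85.
Leading byte 0xE1 = 11100001 matches 1110xxxx → 3-byte sequence.
Byte 1: 0xE1 = 11100001, payload 0001 (4 bits).
Byte 2: 0x84 = 10000100 (10xxxxxx ✓), payload 000100.
Byte 3: 0x85 = 10000101 (10xxxxxx ✓), payload 000101.
Concatenate: 0001000100000101 = 0x1105 (16 bits → U+1105).

U+1105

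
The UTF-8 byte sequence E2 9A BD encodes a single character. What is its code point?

Leading byte 0xE2 = 11100010 matches 1110xxxx → 3-byte sequence.
Byte 1: 0xE2 = 11100010, payload 0010 (4 bits).
Byte 2: 0x9A = 10011010 (10xxxxxx ✓), payload 011010.
Byte 3: 0xBD = 10111101 (10xxxxxx ✓), payload 111101.
Concatenate: 0010011010111101 = 0x26BD (16 bits → U+26BD).

U+26BD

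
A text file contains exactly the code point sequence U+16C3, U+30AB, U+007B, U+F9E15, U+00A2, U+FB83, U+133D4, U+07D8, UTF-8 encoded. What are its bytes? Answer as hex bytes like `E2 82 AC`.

U+16C3: 3-byte form → E1 9B 83.
U+30AB: 3-byte form → E3 82 AB.
U+007B: 1-byte form → 7B.
U+F9E15: 4-byte form → F3 B9 B8 95.
U+00A2: 2-byte form → C2 A2.
U+FB83: 3-byte form → EF AE 83.
U+133D4: 4-byte form → F0 93 8F 94.
U+07D8: 2-byte form → DF 98.
Concatenated (22 bytes): E1 9B 83 E3 82 AB 7B F3 B9 B8 95 C2 A2 EF AE 83 F0 93 8F 94 DF 98.

E1 9B 83 E3 82 AB 7B F3 B9 B8 95 C2 A2 EF AE 83 F0 93 8F 94 DF 98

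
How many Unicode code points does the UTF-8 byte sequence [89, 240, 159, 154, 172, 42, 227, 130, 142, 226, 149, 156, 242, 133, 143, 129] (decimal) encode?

Byte at offset 0: 0x59 = 01011001 → 1-byte char (#1). Advance 1.
Byte at offset 1: 0xF0 = 11110000 → 4-byte char (#2). Advance 4.
Byte at offset 5: 0x2A = 00101010 → 1-byte char (#3). Advance 1.
Byte at offset 6: 0xE3 = 11100011 → 3-byte char (#4). Advance 3.
Byte at offset 9: 0xE2 = 11100010 → 3-byte char (#5). Advance 3.
Byte at offset 12: 0xF2 = 11110010 → 4-byte char (#6). Advance 4.
Reached end at offset 16 after 6 code points.

6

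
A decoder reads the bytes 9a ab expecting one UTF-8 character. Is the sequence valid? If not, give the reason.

invalid (continuation byte with no leading byte)

Byte 0x9A = 10011010 has the form 10xxxxxx — a continuation byte — but there is no preceding leading byte.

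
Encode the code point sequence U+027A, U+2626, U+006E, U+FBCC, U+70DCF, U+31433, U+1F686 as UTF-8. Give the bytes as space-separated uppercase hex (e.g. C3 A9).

C9 BA E2 98 A6 6E EF AF 8C F1 B0 B7 8F F0 B1 90 B3 F0 9F 9A 86

U+027A: 2-byte form → C9 BA.
U+2626: 3-byte form → E2 98 A6.
U+006E: 1-byte form → 6E.
U+FBCC: 3-byte form → EF AF 8C.
U+70DCF: 4-byte form → F1 B0 B7 8F.
U+31433: 4-byte form → F0 B1 90 B3.
U+1F686: 4-byte form → F0 9F 9A 86.
Concatenated (21 bytes): C9 BA E2 98 A6 6E EF AF 8C F1 B0 B7 8F F0 B1 90 B3 F0 9F 9A 86.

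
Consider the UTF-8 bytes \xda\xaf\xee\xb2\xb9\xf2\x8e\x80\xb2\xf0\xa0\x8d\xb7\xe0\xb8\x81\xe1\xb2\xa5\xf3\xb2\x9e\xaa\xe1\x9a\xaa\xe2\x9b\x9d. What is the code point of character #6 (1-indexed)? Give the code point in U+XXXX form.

U+1CA5

Offset 0: leading byte 0xDA = 11011010 → 2-byte char #1 = DA AF.
Offset 2: leading byte 0xEE = 11101110 → 3-byte char #2 = EE B2 B9.
Offset 5: leading byte 0xF2 = 11110010 → 4-byte char #3 = F2 8E 80 B2.
Offset 9: leading byte 0xF0 = 11110000 → 4-byte char #4 = F0 A0 8D B7.
Offset 13: leading byte 0xE0 = 11100000 → 3-byte char #5 = E0 B8 81.
Offset 16: leading byte 0xE1 = 11100001 → 3-byte char #6 = E1 B2 A5.
Leading byte 0xE1 = 11100001 matches 1110xxxx → 3-byte sequence.
Byte 1: 0xE1 = 11100001, payload 0001 (4 bits).
Byte 2: 0xB2 = 10110010 (10xxxxxx ✓), payload 110010.
Byte 3: 0xA5 = 10100101 (10xxxxxx ✓), payload 100101.
Concatenate: 0001110010100101 = 0x1CA5 (16 bits → U+1CA5).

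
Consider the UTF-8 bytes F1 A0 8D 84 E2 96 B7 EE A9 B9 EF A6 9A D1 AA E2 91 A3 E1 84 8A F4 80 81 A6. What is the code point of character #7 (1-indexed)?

Offset 0: leading byte 0xF1 = 11110001 → 4-byte char #1 = F1 A0 8D 84.
Offset 4: leading byte 0xE2 = 11100010 → 3-byte char #2 = E2 96 B7.
Offset 7: leading byte 0xEE = 11101110 → 3-byte char #3 = EE A9 B9.
Offset 10: leading byte 0xEF = 11101111 → 3-byte char #4 = EF A6 9A.
Offset 13: leading byte 0xD1 = 11010001 → 2-byte char #5 = D1 AA.
Offset 15: leading byte 0xE2 = 11100010 → 3-byte char #6 = E2 91 A3.
Offset 18: leading byte 0xE1 = 11100001 → 3-byte char #7 = E1 84 8A.
Leading byte 0xE1 = 11100001 matches 1110xxxx → 3-byte sequence.
Byte 1: 0xE1 = 11100001, payload 0001 (4 bits).
Byte 2: 0x84 = 10000100 (10xxxxxx ✓), payload 000100.
Byte 3: 0x8A = 10001010 (10xxxxxx ✓), payload 001010.
Concatenate: 0001000100001010 = 0x110A (16 bits → U+110A).

U+110A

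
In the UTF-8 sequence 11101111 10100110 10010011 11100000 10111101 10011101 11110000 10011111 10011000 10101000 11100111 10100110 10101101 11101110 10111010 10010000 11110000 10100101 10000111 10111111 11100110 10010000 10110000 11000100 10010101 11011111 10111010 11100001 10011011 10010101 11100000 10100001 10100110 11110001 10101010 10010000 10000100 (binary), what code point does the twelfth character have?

Offset 0: leading byte 0xEF = 11101111 → 3-byte char #1 = EF A6 93.
Offset 3: leading byte 0xE0 = 11100000 → 3-byte char #2 = E0 BD 9D.
Offset 6: leading byte 0xF0 = 11110000 → 4-byte char #3 = F0 9F 98 A8.
Offset 10: leading byte 0xE7 = 11100111 → 3-byte char #4 = E7 A6 AD.
Offset 13: leading byte 0xEE = 11101110 → 3-byte char #5 = EE BA 90.
Offset 16: leading byte 0xF0 = 11110000 → 4-byte char #6 = F0 A5 87 BF.
Offset 20: leading byte 0xE6 = 11100110 → 3-byte char #7 = E6 90 B0.
Offset 23: leading byte 0xC4 = 11000100 → 2-byte char #8 = C4 95.
Offset 25: leading byte 0xDF = 11011111 → 2-byte char #9 = DF BA.
Offset 27: leading byte 0xE1 = 11100001 → 3-byte char #10 = E1 9B 95.
Offset 30: leading byte 0xE0 = 11100000 → 3-byte char #11 = E0 A1 A6.
Offset 33: leading byte 0xF1 = 11110001 → 4-byte char #12 = F1 AA 90 84.
Leading byte 0xF1 = 11110001 matches 11110xxx → 4-byte sequence.
Byte 1: 0xF1 = 11110001, payload 001 (3 bits).
Byte 2: 0xAA = 10101010 (10xxxxxx ✓), payload 101010.
Byte 3: 0x90 = 10010000 (10xxxxxx ✓), payload 010000.
Byte 4: 0x84 = 10000100 (10xxxxxx ✓), payload 000100.
Concatenate: 001101010010000000100 = 0x6A404 (21 bits → U+6A404).

U+6A404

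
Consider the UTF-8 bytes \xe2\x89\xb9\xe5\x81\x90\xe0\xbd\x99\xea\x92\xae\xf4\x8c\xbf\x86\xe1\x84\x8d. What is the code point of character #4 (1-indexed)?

U+A4AE

Offset 0: leading byte 0xE2 = 11100010 → 3-byte char #1 = E2 89 B9.
Offset 3: leading byte 0xE5 = 11100101 → 3-byte char #2 = E5 81 90.
Offset 6: leading byte 0xE0 = 11100000 → 3-byte char #3 = E0 BD 99.
Offset 9: leading byte 0xEA = 11101010 → 3-byte char #4 = EA 92 AE.
Leading byte 0xEA = 11101010 matches 1110xxxx → 3-byte sequence.
Byte 1: 0xEA = 11101010, payload 1010 (4 bits).
Byte 2: 0x92 = 10010010 (10xxxxxx ✓), payload 010010.
Byte 3: 0xAE = 10101110 (10xxxxxx ✓), payload 101110.
Concatenate: 1010010010101110 = 0xA4AE (16 bits → U+A4AE).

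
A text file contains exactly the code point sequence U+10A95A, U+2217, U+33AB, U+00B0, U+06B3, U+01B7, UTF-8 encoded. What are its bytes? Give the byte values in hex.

U+10A95A: 4-byte form → F4 8A A5 9A.
U+2217: 3-byte form → E2 88 97.
U+33AB: 3-byte form → E3 8E AB.
U+00B0: 2-byte form → C2 B0.
U+06B3: 2-byte form → DA B3.
U+01B7: 2-byte form → C6 B7.
Concatenated (16 bytes): F4 8A A5 9A E2 88 97 E3 8E AB C2 B0 DA B3 C6 B7.

F4 8A A5 9A E2 88 97 E3 8E AB C2 B0 DA B3 C6 B7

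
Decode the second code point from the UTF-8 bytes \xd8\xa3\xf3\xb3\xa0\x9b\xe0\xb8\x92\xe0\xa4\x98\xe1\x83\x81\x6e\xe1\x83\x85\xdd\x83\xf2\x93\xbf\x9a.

Offset 0: leading byte 0xD8 = 11011000 → 2-byte char #1 = D8 A3.
Offset 2: leading byte 0xF3 = 11110011 → 4-byte char #2 = F3 B3 A0 9B.
Leading byte 0xF3 = 11110011 matches 11110xxx → 4-byte sequence.
Byte 1: 0xF3 = 11110011, payload 011 (3 bits).
Byte 2: 0xB3 = 10110011 (10xxxxxx ✓), payload 110011.
Byte 3: 0xA0 = 10100000 (10xxxxxx ✓), payload 100000.
Byte 4: 0x9B = 10011011 (10xxxxxx ✓), payload 011011.
Concatenate: 011110011100000011011 = 0xF381B (21 bits → U+F381B).

U+F381B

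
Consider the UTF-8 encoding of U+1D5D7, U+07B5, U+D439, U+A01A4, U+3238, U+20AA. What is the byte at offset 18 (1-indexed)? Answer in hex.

0x82

1-indexed offset 18 is 0-indexed offset 17.
U+1D5D7 → 4-byte form F0 9D 97 97 at offsets 0–3.
U+07B5 → 2-byte form DE B5 at offsets 4–5.
U+D439 → 3-byte form ED 90 B9 at offsets 6–8.
U+A01A4 → 4-byte form F2 A0 86 A4 at offsets 9–12.
U+3238 → 3-byte form E3 88 B8 at offsets 13–15.
U+20AA → 3-byte form E2 82 AA at offsets 16–18.
Offset 17 falls in char 6's range; it's byte 2 of E2 82 AA = 0x82.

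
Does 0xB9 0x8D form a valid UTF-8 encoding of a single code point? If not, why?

invalid (continuation byte with no leading byte)

Byte 0xB9 = 10111001 has the form 10xxxxxx — a continuation byte — but there is no preceding leading byte.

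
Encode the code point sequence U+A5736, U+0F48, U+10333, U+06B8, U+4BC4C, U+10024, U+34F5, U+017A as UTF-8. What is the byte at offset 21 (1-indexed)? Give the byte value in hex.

0xA4

1-indexed offset 21 is 0-indexed offset 20.
U+A5736 → 4-byte form F2 A5 9C B6 at offsets 0–3.
U+0F48 → 3-byte form E0 BD 88 at offsets 4–6.
U+10333 → 4-byte form F0 90 8C B3 at offsets 7–10.
U+06B8 → 2-byte form DA B8 at offsets 11–12.
U+4BC4C → 4-byte form F1 8B B1 8C at offsets 13–16.
U+10024 → 4-byte form F0 90 80 A4 at offsets 17–20.
Offset 20 falls in char 6's range; it's byte 4 of F0 90 80 A4 = 0xA4.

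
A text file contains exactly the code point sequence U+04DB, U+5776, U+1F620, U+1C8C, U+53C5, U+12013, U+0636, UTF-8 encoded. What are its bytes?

D3 9B E5 9D B6 F0 9F 98 A0 E1 B2 8C E5 8F 85 F0 92 80 93 D8 B6

U+04DB: 2-byte form → D3 9B.
U+5776: 3-byte form → E5 9D B6.
U+1F620: 4-byte form → F0 9F 98 A0.
U+1C8C: 3-byte form → E1 B2 8C.
U+53C5: 3-byte form → E5 8F 85.
U+12013: 4-byte form → F0 92 80 93.
U+0636: 2-byte form → D8 B6.
Concatenated (21 bytes): D3 9B E5 9D B6 F0 9F 98 A0 E1 B2 8C E5 8F 85 F0 92 80 93 D8 B6.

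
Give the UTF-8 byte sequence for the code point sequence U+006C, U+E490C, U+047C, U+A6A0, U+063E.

U+006C: 1-byte form → 6C.
U+E490C: 4-byte form → F3 A4 A4 8C.
U+047C: 2-byte form → D1 BC.
U+A6A0: 3-byte form → EA 9A A0.
U+063E: 2-byte form → D8 BE.
Concatenated (12 bytes): 6C F3 A4 A4 8C D1 BC EA 9A A0 D8 BE.

6C F3 A4 A4 8C D1 BC EA 9A A0 D8 BE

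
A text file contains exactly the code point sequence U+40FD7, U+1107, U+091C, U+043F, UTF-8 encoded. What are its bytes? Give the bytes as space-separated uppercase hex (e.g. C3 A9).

U+40FD7: 4-byte form → F1 80 BF 97.
U+1107: 3-byte form → E1 84 87.
U+091C: 3-byte form → E0 A4 9C.
U+043F: 2-byte form → D0 BF.
Concatenated (12 bytes): F1 80 BF 97 E1 84 87 E0 A4 9C D0 BF.

F1 80 BF 97 E1 84 87 E0 A4 9C D0 BF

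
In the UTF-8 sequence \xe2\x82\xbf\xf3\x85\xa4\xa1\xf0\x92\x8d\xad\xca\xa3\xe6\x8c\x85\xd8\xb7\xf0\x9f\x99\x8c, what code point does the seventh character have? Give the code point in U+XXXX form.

Offset 0: leading byte 0xE2 = 11100010 → 3-byte char #1 = E2 82 BF.
Offset 3: leading byte 0xF3 = 11110011 → 4-byte char #2 = F3 85 A4 A1.
Offset 7: leading byte 0xF0 = 11110000 → 4-byte char #3 = F0 92 8D AD.
Offset 11: leading byte 0xCA = 11001010 → 2-byte char #4 = CA A3.
Offset 13: leading byte 0xE6 = 11100110 → 3-byte char #5 = E6 8C 85.
Offset 16: leading byte 0xD8 = 11011000 → 2-byte char #6 = D8 B7.
Offset 18: leading byte 0xF0 = 11110000 → 4-byte char #7 = F0 9F 99 8C.
Leading byte 0xF0 = 11110000 matches 11110xxx → 4-byte sequence.
Byte 1: 0xF0 = 11110000, payload 000 (3 bits).
Byte 2: 0x9F = 10011111 (10xxxxxx ✓), payload 011111.
Byte 3: 0x99 = 10011001 (10xxxxxx ✓), payload 011001.
Byte 4: 0x8C = 10001100 (10xxxxxx ✓), payload 001100.
Concatenate: 000011111011001001100 = 0x1F64C (21 bits → U+1F64C).

U+1F64C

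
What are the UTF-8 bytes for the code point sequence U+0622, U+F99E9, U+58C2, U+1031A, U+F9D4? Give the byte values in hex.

D8 A2 F3 B9 A7 A9 E5 A3 82 F0 90 8C 9A EF A7 94

U+0622: 2-byte form → D8 A2.
U+F99E9: 4-byte form → F3 B9 A7 A9.
U+58C2: 3-byte form → E5 A3 82.
U+1031A: 4-byte form → F0 90 8C 9A.
U+F9D4: 3-byte form → EF A7 94.
Concatenated (16 bytes): D8 A2 F3 B9 A7 A9 E5 A3 82 F0 90 8C 9A EF A7 94.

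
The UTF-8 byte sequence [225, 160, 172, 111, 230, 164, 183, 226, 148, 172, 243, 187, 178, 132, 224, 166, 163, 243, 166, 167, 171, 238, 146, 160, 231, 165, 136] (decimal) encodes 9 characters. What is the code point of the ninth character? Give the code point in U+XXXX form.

U+7948

Offset 0: leading byte 0xE1 = 11100001 → 3-byte char #1 = E1 A0 AC.
Offset 3: leading byte 0x6F = 01101111 → 1-byte char #2 = 6F.
Offset 4: leading byte 0xE6 = 11100110 → 3-byte char #3 = E6 A4 B7.
Offset 7: leading byte 0xE2 = 11100010 → 3-byte char #4 = E2 94 AC.
Offset 10: leading byte 0xF3 = 11110011 → 4-byte char #5 = F3 BB B2 84.
Offset 14: leading byte 0xE0 = 11100000 → 3-byte char #6 = E0 A6 A3.
Offset 17: leading byte 0xF3 = 11110011 → 4-byte char #7 = F3 A6 A7 AB.
Offset 21: leading byte 0xEE = 11101110 → 3-byte char #8 = EE 92 A0.
Offset 24: leading byte 0xE7 = 11100111 → 3-byte char #9 = E7 A5 88.
Leading byte 0xE7 = 11100111 matches 1110xxxx → 3-byte sequence.
Byte 1: 0xE7 = 11100111, payload 0111 (4 bits).
Byte 2: 0xA5 = 10100101 (10xxxxxx ✓), payload 100101.
Byte 3: 0x88 = 10001000 (10xxxxxx ✓), payload 001000.
Concatenate: 0111100101001000 = 0x7948 (16 bits → U+7948).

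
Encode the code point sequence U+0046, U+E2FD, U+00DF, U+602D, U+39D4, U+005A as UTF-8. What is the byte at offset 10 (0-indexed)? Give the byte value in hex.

U+0046 → 1-byte form 46 at offsets 0–0.
U+E2FD → 3-byte form EE 8B BD at offsets 1–3.
U+00DF → 2-byte form C3 9F at offsets 4–5.
U+602D → 3-byte form E6 80 AD at offsets 6–8.
U+39D4 → 3-byte form E3 A7 94 at offsets 9–11.
Offset 10 falls in char 5's range; it's byte 2 of E3 A7 94 = 0xA7.

0xA7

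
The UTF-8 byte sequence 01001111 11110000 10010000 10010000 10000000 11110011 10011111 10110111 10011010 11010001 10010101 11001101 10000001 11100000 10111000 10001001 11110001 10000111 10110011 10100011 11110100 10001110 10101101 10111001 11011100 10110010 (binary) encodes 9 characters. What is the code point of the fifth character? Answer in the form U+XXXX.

Offset 0: leading byte 0x4F = 01001111 → 1-byte char #1 = 4F.
Offset 1: leading byte 0xF0 = 11110000 → 4-byte char #2 = F0 90 90 80.
Offset 5: leading byte 0xF3 = 11110011 → 4-byte char #3 = F3 9F B7 9A.
Offset 9: leading byte 0xD1 = 11010001 → 2-byte char #4 = D1 95.
Offset 11: leading byte 0xCD = 11001101 → 2-byte char #5 = CD 81.
Leading byte 0xCD = 11001101 matches 110xxxxx → 2-byte sequence.
Byte 1: 0xCD = 11001101, payload 01101 (5 bits).
Byte 2: 0x81 = 10000001 (10xxxxxx ✓), payload 000001.
Concatenate: 01101000001 = 0x341 (11 bits → U+0341).

U+0341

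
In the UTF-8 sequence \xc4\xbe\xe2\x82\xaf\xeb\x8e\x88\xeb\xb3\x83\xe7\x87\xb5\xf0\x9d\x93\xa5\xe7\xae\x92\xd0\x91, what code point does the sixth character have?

U+1D4E5

Offset 0: leading byte 0xC4 = 11000100 → 2-byte char #1 = C4 BE.
Offset 2: leading byte 0xE2 = 11100010 → 3-byte char #2 = E2 82 AF.
Offset 5: leading byte 0xEB = 11101011 → 3-byte char #3 = EB 8E 88.
Offset 8: leading byte 0xEB = 11101011 → 3-byte char #4 = EB B3 83.
Offset 11: leading byte 0xE7 = 11100111 → 3-byte char #5 = E7 87 B5.
Offset 14: leading byte 0xF0 = 11110000 → 4-byte char #6 = F0 9D 93 A5.
Leading byte 0xF0 = 11110000 matches 11110xxx → 4-byte sequence.
Byte 1: 0xF0 = 11110000, payload 000 (3 bits).
Byte 2: 0x9D = 10011101 (10xxxxxx ✓), payload 011101.
Byte 3: 0x93 = 10010011 (10xxxxxx ✓), payload 010011.
Byte 4: 0xA5 = 10100101 (10xxxxxx ✓), payload 100101.
Concatenate: 000011101010011100101 = 0x1D4E5 (21 bits → U+1D4E5).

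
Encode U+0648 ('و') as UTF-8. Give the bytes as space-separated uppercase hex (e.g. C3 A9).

U+0648 = 0x648 = 1608 decimal. In range U+0080–U+07FF → 2-byte form: 110xxxxx 10xxxxxx.
Binary (11 bits): 11001001000.
Split 5+6: 11001 | 001000.
Byte 1: 11011001 = 0xD9.
Byte 2: 10001000 = 0x88.

D9 88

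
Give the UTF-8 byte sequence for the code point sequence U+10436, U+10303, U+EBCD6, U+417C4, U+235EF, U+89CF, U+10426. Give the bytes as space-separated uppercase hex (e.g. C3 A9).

U+10436: 4-byte form → F0 90 90 B6.
U+10303: 4-byte form → F0 90 8C 83.
U+EBCD6: 4-byte form → F3 AB B3 96.
U+417C4: 4-byte form → F1 81 9F 84.
U+235EF: 4-byte form → F0 A3 97 AF.
U+89CF: 3-byte form → E8 A7 8F.
U+10426: 4-byte form → F0 90 90 A6.
Concatenated (27 bytes): F0 90 90 B6 F0 90 8C 83 F3 AB B3 96 F1 81 9F 84 F0 A3 97 AF E8 A7 8F F0 90 90 A6.

F0 90 90 B6 F0 90 8C 83 F3 AB B3 96 F1 81 9F 84 F0 A3 97 AF E8 A7 8F F0 90 90 A6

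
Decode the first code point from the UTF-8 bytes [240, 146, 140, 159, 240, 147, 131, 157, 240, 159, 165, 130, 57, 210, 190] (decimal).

Offset 0: leading byte 0xF0 = 11110000 → 4-byte char #1 = F0 92 8C 9F.
Leading byte 0xF0 = 11110000 matches 11110xxx → 4-byte sequence.
Byte 1: 0xF0 = 11110000, payload 000 (3 bits).
Byte 2: 0x92 = 10010010 (10xxxxxx ✓), payload 010010.
Byte 3: 0x8C = 10001100 (10xxxxxx ✓), payload 001100.
Byte 4: 0x9F = 10011111 (10xxxxxx ✓), payload 011111.
Concatenate: 000010010001100011111 = 0x1231F (21 bits → U+1231F).

U+1231F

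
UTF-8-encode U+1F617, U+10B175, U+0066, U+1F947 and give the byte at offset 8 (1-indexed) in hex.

0xB5

1-indexed offset 8 is 0-indexed offset 7.
U+1F617 → 4-byte form F0 9F 98 97 at offsets 0–3.
U+10B175 → 4-byte form F4 8B 85 B5 at offsets 4–7.
Offset 7 falls in char 2's range; it's byte 4 of F4 8B 85 B5 = 0xB5.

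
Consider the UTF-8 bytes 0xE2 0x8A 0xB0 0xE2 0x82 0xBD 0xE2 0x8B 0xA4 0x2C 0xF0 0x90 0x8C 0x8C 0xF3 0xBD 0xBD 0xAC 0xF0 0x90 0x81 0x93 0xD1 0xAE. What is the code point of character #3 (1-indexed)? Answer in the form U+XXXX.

U+22E4

Offset 0: leading byte 0xE2 = 11100010 → 3-byte char #1 = E2 8A B0.
Offset 3: leading byte 0xE2 = 11100010 → 3-byte char #2 = E2 82 BD.
Offset 6: leading byte 0xE2 = 11100010 → 3-byte char #3 = E2 8B A4.
Leading byte 0xE2 = 11100010 matches 1110xxxx → 3-byte sequence.
Byte 1: 0xE2 = 11100010, payload 0010 (4 bits).
Byte 2: 0x8B = 10001011 (10xxxxxx ✓), payload 001011.
Byte 3: 0xA4 = 10100100 (10xxxxxx ✓), payload 100100.
Concatenate: 0010001011100100 = 0x22E4 (16 bits → U+22E4).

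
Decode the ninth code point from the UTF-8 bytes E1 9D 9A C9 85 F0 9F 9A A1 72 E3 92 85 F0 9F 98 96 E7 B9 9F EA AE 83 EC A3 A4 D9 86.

Offset 0: leading byte 0xE1 = 11100001 → 3-byte char #1 = E1 9D 9A.
Offset 3: leading byte 0xC9 = 11001001 → 2-byte char #2 = C9 85.
Offset 5: leading byte 0xF0 = 11110000 → 4-byte char #3 = F0 9F 9A A1.
Offset 9: leading byte 0x72 = 01110010 → 1-byte char #4 = 72.
Offset 10: leading byte 0xE3 = 11100011 → 3-byte char #5 = E3 92 85.
Offset 13: leading byte 0xF0 = 11110000 → 4-byte char #6 = F0 9F 98 96.
Offset 17: leading byte 0xE7 = 11100111 → 3-byte char #7 = E7 B9 9F.
Offset 20: leading byte 0xEA = 11101010 → 3-byte char #8 = EA AE 83.
Offset 23: leading byte 0xEC = 11101100 → 3-byte char #9 = EC A3 A4.
Leading byte 0xEC = 11101100 matches 1110xxxx → 3-byte sequence.
Byte 1: 0xEC = 11101100, payload 1100 (4 bits).
Byte 2: 0xA3 = 10100011 (10xxxxxx ✓), payload 100011.
Byte 3: 0xA4 = 10100100 (10xxxxxx ✓), payload 100100.
Concatenate: 1100100011100100 = 0xC8E4 (16 bits → U+C8E4).

U+C8E4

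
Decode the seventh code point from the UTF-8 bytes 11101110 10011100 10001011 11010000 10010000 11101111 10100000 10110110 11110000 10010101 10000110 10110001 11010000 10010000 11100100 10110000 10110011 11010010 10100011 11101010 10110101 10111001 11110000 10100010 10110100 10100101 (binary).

U+04A3

Offset 0: leading byte 0xEE = 11101110 → 3-byte char #1 = EE 9C 8B.
Offset 3: leading byte 0xD0 = 11010000 → 2-byte char #2 = D0 90.
Offset 5: leading byte 0xEF = 11101111 → 3-byte char #3 = EF A0 B6.
Offset 8: leading byte 0xF0 = 11110000 → 4-byte char #4 = F0 95 86 B1.
Offset 12: leading byte 0xD0 = 11010000 → 2-byte char #5 = D0 90.
Offset 14: leading byte 0xE4 = 11100100 → 3-byte char #6 = E4 B0 B3.
Offset 17: leading byte 0xD2 = 11010010 → 2-byte char #7 = D2 A3.
Leading byte 0xD2 = 11010010 matches 110xxxxx → 2-byte sequence.
Byte 1: 0xD2 = 11010010, payload 10010 (5 bits).
Byte 2: 0xA3 = 10100011 (10xxxxxx ✓), payload 100011.
Concatenate: 10010100011 = 0x4A3 (11 bits → U+04A3).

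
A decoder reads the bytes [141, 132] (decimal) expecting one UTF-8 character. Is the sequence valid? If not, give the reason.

invalid (continuation byte with no leading byte)

Byte 0x8D = 10001101 has the form 10xxxxxx — a continuation byte — but there is no preceding leading byte.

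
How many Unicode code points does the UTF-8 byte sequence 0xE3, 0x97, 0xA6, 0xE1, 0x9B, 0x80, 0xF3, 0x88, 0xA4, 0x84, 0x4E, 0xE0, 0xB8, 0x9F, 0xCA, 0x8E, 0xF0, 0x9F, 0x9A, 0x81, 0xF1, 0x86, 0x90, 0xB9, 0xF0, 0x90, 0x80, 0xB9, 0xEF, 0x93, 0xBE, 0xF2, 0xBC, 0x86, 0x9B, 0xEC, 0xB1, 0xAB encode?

Byte at offset 0: 0xE3 = 11100011 → 3-byte char (#1). Advance 3.
Byte at offset 3: 0xE1 = 11100001 → 3-byte char (#2). Advance 3.
Byte at offset 6: 0xF3 = 11110011 → 4-byte char (#3). Advance 4.
Byte at offset 10: 0x4E = 01001110 → 1-byte char (#4). Advance 1.
Byte at offset 11: 0xE0 = 11100000 → 3-byte char (#5). Advance 3.
Byte at offset 14: 0xCA = 11001010 → 2-byte char (#6). Advance 2.
Byte at offset 16: 0xF0 = 11110000 → 4-byte char (#7). Advance 4.
Byte at offset 20: 0xF1 = 11110001 → 4-byte char (#8). Advance 4.
Byte at offset 24: 0xF0 = 11110000 → 4-byte char (#9). Advance 4.
Byte at offset 28: 0xEF = 11101111 → 3-byte char (#10). Advance 3.
Byte at offset 31: 0xF2 = 11110010 → 4-byte char (#11). Advance 4.
Byte at offset 35: 0xEC = 11101100 → 3-byte char (#12). Advance 3.
Reached end at offset 38 after 12 code points.

12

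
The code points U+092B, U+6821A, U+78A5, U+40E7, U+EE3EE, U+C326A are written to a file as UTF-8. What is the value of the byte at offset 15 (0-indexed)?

U+092B → 3-byte form E0 A4 AB at offsets 0–2.
U+6821A → 4-byte form F1 A8 88 9A at offsets 3–6.
U+78A5 → 3-byte form E7 A2 A5 at offsets 7–9.
U+40E7 → 3-byte form E4 83 A7 at offsets 10–12.
U+EE3EE → 4-byte form F3 AE 8F AE at offsets 13–16.
Offset 15 falls in char 5's range; it's byte 3 of F3 AE 8F AE = 0x8F.

0x8F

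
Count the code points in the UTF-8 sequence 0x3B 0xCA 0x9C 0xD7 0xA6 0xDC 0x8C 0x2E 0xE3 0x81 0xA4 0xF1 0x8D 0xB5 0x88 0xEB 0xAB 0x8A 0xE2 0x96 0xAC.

Byte at offset 0: 0x3B = 00111011 → 1-byte char (#1). Advance 1.
Byte at offset 1: 0xCA = 11001010 → 2-byte char (#2). Advance 2.
Byte at offset 3: 0xD7 = 11010111 → 2-byte char (#3). Advance 2.
Byte at offset 5: 0xDC = 11011100 → 2-byte char (#4). Advance 2.
Byte at offset 7: 0x2E = 00101110 → 1-byte char (#5). Advance 1.
Byte at offset 8: 0xE3 = 11100011 → 3-byte char (#6). Advance 3.
Byte at offset 11: 0xF1 = 11110001 → 4-byte char (#7). Advance 4.
Byte at offset 15: 0xEB = 11101011 → 3-byte char (#8). Advance 3.
Byte at offset 18: 0xE2 = 11100010 → 3-byte char (#9). Advance 3.
Reached end at offset 21 after 9 code points.

9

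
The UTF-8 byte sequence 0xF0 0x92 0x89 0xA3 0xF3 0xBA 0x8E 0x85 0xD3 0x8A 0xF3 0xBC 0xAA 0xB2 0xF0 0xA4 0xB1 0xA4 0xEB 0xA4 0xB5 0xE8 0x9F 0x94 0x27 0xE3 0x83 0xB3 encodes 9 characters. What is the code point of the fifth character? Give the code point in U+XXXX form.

Offset 0: leading byte 0xF0 = 11110000 → 4-byte char #1 = F0 92 89 A3.
Offset 4: leading byte 0xF3 = 11110011 → 4-byte char #2 = F3 BA 8E 85.
Offset 8: leading byte 0xD3 = 11010011 → 2-byte char #3 = D3 8A.
Offset 10: leading byte 0xF3 = 11110011 → 4-byte char #4 = F3 BC AA B2.
Offset 14: leading byte 0xF0 = 11110000 → 4-byte char #5 = F0 A4 B1 A4.
Leading byte 0xF0 = 11110000 matches 11110xxx → 4-byte sequence.
Byte 1: 0xF0 = 11110000, payload 000 (3 bits).
Byte 2: 0xA4 = 10100100 (10xxxxxx ✓), payload 100100.
Byte 3: 0xB1 = 10110001 (10xxxxxx ✓), payload 110001.
Byte 4: 0xA4 = 10100100 (10xxxxxx ✓), payload 100100.
Concatenate: 000100100110001100100 = 0x24C64 (21 bits → U+24C64).

U+24C64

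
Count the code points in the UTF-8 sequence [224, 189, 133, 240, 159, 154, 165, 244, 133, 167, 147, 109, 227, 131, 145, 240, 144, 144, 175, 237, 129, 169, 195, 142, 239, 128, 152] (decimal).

9

Byte at offset 0: 0xE0 = 11100000 → 3-byte char (#1). Advance 3.
Byte at offset 3: 0xF0 = 11110000 → 4-byte char (#2). Advance 4.
Byte at offset 7: 0xF4 = 11110100 → 4-byte char (#3). Advance 4.
Byte at offset 11: 0x6D = 01101101 → 1-byte char (#4). Advance 1.
Byte at offset 12: 0xE3 = 11100011 → 3-byte char (#5). Advance 3.
Byte at offset 15: 0xF0 = 11110000 → 4-byte char (#6). Advance 4.
Byte at offset 19: 0xED = 11101101 → 3-byte char (#7). Advance 3.
Byte at offset 22: 0xC3 = 11000011 → 2-byte char (#8). Advance 2.
Byte at offset 24: 0xEF = 11101111 → 3-byte char (#9). Advance 3.
Reached end at offset 27 after 9 code points.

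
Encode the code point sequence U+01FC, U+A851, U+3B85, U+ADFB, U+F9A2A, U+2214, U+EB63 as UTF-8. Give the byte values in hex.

C7 BC EA A1 91 E3 AE 85 EA B7 BB F3 B9 A8 AA E2 88 94 EE AD A3

U+01FC: 2-byte form → C7 BC.
U+A851: 3-byte form → EA A1 91.
U+3B85: 3-byte form → E3 AE 85.
U+ADFB: 3-byte form → EA B7 BB.
U+F9A2A: 4-byte form → F3 B9 A8 AA.
U+2214: 3-byte form → E2 88 94.
U+EB63: 3-byte form → EE AD A3.
Concatenated (21 bytes): C7 BC EA A1 91 E3 AE 85 EA B7 BB F3 B9 A8 AA E2 88 94 EE AD A3.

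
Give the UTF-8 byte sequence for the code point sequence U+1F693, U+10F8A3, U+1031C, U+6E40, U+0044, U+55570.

U+1F693: 4-byte form → F0 9F 9A 93.
U+10F8A3: 4-byte form → F4 8F A2 A3.
U+1031C: 4-byte form → F0 90 8C 9C.
U+6E40: 3-byte form → E6 B9 80.
U+0044: 1-byte form → 44.
U+55570: 4-byte form → F1 95 95 B0.
Concatenated (20 bytes): F0 9F 9A 93 F4 8F A2 A3 F0 90 8C 9C E6 B9 80 44 F1 95 95 B0.

F0 9F 9A 93 F4 8F A2 A3 F0 90 8C 9C E6 B9 80 44 F1 95 95 B0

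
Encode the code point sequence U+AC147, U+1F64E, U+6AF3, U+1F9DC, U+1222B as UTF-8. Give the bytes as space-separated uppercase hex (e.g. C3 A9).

U+AC147: 4-byte form → F2 AC 85 87.
U+1F64E: 4-byte form → F0 9F 99 8E.
U+6AF3: 3-byte form → E6 AB B3.
U+1F9DC: 4-byte form → F0 9F A7 9C.
U+1222B: 4-byte form → F0 92 88 AB.
Concatenated (19 bytes): F2 AC 85 87 F0 9F 99 8E E6 AB B3 F0 9F A7 9C F0 92 88 AB.

F2 AC 85 87 F0 9F 99 8E E6 AB B3 F0 9F A7 9C F0 92 88 AB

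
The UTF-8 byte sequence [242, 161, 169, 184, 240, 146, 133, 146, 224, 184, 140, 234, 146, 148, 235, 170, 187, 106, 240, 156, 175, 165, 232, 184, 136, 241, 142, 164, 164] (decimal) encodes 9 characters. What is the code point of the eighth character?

U+8E08

Offset 0: leading byte 0xF2 = 11110010 → 4-byte char #1 = F2 A1 A9 B8.
Offset 4: leading byte 0xF0 = 11110000 → 4-byte char #2 = F0 92 85 92.
Offset 8: leading byte 0xE0 = 11100000 → 3-byte char #3 = E0 B8 8C.
Offset 11: leading byte 0xEA = 11101010 → 3-byte char #4 = EA 92 94.
Offset 14: leading byte 0xEB = 11101011 → 3-byte char #5 = EB AA BB.
Offset 17: leading byte 0x6A = 01101010 → 1-byte char #6 = 6A.
Offset 18: leading byte 0xF0 = 11110000 → 4-byte char #7 = F0 9C AF A5.
Offset 22: leading byte 0xE8 = 11101000 → 3-byte char #8 = E8 B8 88.
Leading byte 0xE8 = 11101000 matches 1110xxxx → 3-byte sequence.
Byte 1: 0xE8 = 11101000, payload 1000 (4 bits).
Byte 2: 0xB8 = 10111000 (10xxxxxx ✓), payload 111000.
Byte 3: 0x88 = 10001000 (10xxxxxx ✓), payload 001000.
Concatenate: 1000111000001000 = 0x8E08 (16 bits → U+8E08).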